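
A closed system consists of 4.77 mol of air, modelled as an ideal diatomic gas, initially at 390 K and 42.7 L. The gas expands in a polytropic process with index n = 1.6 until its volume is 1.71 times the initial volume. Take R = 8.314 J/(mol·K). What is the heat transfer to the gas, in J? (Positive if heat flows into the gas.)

-3550 J

P₁ = nRT₁/V₁ = 4.77×8.314×390/42.7 = 362 kPa.
Polytropic n=1.6: T₂ = T₁(V₁/V₂)^(n−1) = 390×(0.585)^0.60 = 283 K; P₂ = P₁(V₁/V₂)^n = 154 kPa.
W = (P₁V₁−P₂V₂)/(n−1) = (362×42.7−154×73.0)/0.60 = 7090 J.
ΔU = nCvΔT = 4.77×20.8×(283−390) = -10600 J.
Q = ΔU + W = -3550 J.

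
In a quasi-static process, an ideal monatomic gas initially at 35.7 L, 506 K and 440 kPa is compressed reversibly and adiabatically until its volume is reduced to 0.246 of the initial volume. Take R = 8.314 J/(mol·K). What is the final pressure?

Adiabatic: TV^(γ−1) = const ⇒ T₂ = 506×(4.07)^0.667 = 1290 K; PV^γ = const ⇒ P₂ = 4560 kPa.

4560 kPa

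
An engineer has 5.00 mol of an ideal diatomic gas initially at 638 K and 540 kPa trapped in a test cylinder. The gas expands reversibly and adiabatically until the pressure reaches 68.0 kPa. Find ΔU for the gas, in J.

-29600 J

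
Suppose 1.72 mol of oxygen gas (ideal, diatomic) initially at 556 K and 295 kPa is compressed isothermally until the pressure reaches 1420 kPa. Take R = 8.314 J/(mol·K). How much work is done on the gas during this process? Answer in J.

V₁ = nRT₁/P₁ = 1.72×8.314×556/295 = 27.0 L.
Isothermal: T stays 556 K; PV = const ⇒ V₂ = 5.60 L, P₂ = 1420 kPa.
W = nRT ln(V₂/V₁) = 1.72×8.314×556×ln(0.208) = -12500 J.
Work done on the gas = −W_by = 12500 J.

12500 J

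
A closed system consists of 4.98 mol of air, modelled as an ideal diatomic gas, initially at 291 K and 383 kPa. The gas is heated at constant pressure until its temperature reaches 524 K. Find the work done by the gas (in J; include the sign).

V₁ = nRT₁/P₁ = 4.98×8.314×291/383 = 31.5 L.
Isobaric: P stays 383 kPa; V/T = const ⇒ T₂ = 524 K, V₂ = 56.6 L.
W = PΔV = 383×(56.6−31.5) kPa·L = 9650 J.

9650 J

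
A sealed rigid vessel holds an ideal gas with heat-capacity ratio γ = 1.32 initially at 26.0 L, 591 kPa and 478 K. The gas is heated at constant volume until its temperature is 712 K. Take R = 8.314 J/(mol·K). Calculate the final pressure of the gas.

Isochoric: V stays 26.0 L; P/T = const ⇒ T₂ = 712 K, P₂ = 880 kPa.

880 kPa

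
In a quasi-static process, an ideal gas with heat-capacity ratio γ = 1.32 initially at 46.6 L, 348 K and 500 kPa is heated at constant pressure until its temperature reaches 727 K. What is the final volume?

Isobaric: P stays 500 kPa; V/T = const ⇒ T₂ = 727 K, V₂ = 97.4 L.

97.4 L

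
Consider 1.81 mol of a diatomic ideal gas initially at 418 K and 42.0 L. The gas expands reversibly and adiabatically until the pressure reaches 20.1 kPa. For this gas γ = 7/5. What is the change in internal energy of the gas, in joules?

P₁ = nRT₁/V₁ = 1.81×8.314×418/42.0 = 150 kPa.
Adiabatic: T₂/T₁ = (P₂/P₁)^((γ−1)/γ) ⇒ T₂ = 418×(0.134)^0.286 = 235 K; V₂ = 176 L.
For an ideal gas ΔU = nCvΔT with Cv = (5/2)R = 20.8 J/(mol·K).
ΔU = 1.81×20.8×(235−418) = -6870 J.

-6870 J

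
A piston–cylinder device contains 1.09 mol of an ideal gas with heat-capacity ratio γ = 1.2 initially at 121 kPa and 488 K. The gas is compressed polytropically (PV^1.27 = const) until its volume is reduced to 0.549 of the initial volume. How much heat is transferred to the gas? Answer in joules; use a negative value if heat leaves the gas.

1010 J

V₁ = nRT₁/P₁ = 1.09×8.314×488/121 = 36.5 L.
Polytropic n=1.27: T₂ = T₁(V₁/V₂)^(n−1) = 488×(1.82)^0.27 = 574 K; P₂ = P₁(V₁/V₂)^n = 259 kPa.
W = (P₁V₁−P₂V₂)/(n−1) = (121×36.5−259×20.1)/0.27 = -2880 J.
ΔU = nCvΔT = 1.09×41.6×(574−488) = 3890 J.
Q = ΔU + W = 1010 J.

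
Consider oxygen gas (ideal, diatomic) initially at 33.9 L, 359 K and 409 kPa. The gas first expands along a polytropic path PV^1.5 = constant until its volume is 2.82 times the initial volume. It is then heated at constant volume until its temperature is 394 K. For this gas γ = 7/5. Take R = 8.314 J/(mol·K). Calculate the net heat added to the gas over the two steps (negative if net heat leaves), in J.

14600 J

n = P₁V₁/(RT₁) = 409×33.9/(8.314×359) = 4.65 mol.
Step 1 — Polytropic n=1.5: T₂ = T₁(V₁/V₂)^(n−1) = 359×(0.355)^0.50 = 214 K; P₂ = P₁(V₁/V₂)^n = 86.4 kPa.
W = (P₁V₁−P₂V₂)/(n−1) = (409×33.9−86.4×95.6)/0.50 = 11200 J.
ΔU = nCvΔT = 4.65×20.8×(214−359) = -14000 J.
Q = ΔU + W = -2800 J.
State after step 1: P = 86.4 kPa, V = 95.6 L, T = 214 K.
Step 2 — Isochoric: V stays 95.6 L; P/T = const ⇒ T₂ = 394 K, P₂ = 159 kPa.
W = 0 (no volume change).
ΔU = nCvΔT = 4.65×20.8×(394−214) = 17400 J.
Q = ΔU = 17400 J.
Net over both steps: W = 11200 J, Q = 14600 J, ΔU = 3380 J.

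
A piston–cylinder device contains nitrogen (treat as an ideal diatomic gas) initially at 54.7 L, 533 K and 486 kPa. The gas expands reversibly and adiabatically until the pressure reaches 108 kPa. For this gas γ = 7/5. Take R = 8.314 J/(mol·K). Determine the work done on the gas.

n = P₁V₁/(RT₁) = 486×54.7/(8.314×533) = 6.00 mol.
Adiabatic: T₂/T₁ = (P₂/P₁)^((γ−1)/γ) ⇒ T₂ = 533×(0.222)^0.286 = 347 K; V₂ = 160 L.
ΔU = nCvΔT = 6.00×20.8×(347−533) = -23200 J.
Q = 0 for an adiabatic process, so W = −ΔU = 23200 J.
Work done on the gas = −W_by = -23200 J.

-23200 J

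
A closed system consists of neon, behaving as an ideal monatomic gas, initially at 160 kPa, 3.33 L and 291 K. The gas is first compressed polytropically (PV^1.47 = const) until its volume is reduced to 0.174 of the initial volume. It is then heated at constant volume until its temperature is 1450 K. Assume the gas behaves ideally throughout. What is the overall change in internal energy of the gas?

3180 J

n = P₁V₁/(RT₁) = 160×3.33/(8.314×291) = 0.220 mol.
Step 1 — Polytropic n=1.47: T₂ = T₁(V₁/V₂)^(n−1) = 291×(5.75)^0.47 = 662 K; P₂ = P₁(V₁/V₂)^n = 2090 kPa.
W = (P₁V₁−P₂V₂)/(n−1) = (160×3.33−2090×0.579)/0.47 = -1450 J.
ΔU = nCvΔT = 0.220×12.5×(662−291) = 1020 J.
Q = ΔU + W = -426 J.
State after step 1: P = 2090 kPa, V = 0.579 L, T = 662 K.
Step 2 — Isochoric: V stays 0.579 L; P/T = const ⇒ T₂ = 1450 K, P₂ = 4580 kPa.
W = 0 (no volume change).
ΔU = nCvΔT = 0.220×12.5×(1450−662) = 2160 J.
Q = ΔU = 2160 J.
Net over both steps: W = -1450 J, Q = 1740 J, ΔU = 3180 J.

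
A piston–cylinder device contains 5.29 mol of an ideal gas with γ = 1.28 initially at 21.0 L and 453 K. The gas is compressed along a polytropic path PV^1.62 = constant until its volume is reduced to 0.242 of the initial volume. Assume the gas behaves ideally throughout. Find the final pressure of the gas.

9450 kPa

P₁ = nRT₁/V₁ = 5.29×8.314×453/21.0 = 949 kPa.
Polytropic n=1.62: T₂ = T₁(V₁/V₂)^(n−1) = 453×(4.13)^0.62 = 1090 K; P₂ = P₁(V₁/V₂)^n = 9450 kPa.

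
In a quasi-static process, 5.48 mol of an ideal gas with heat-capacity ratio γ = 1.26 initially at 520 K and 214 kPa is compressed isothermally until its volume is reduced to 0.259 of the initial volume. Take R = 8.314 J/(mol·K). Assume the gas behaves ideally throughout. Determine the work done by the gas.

-32000 J

V₁ = nRT₁/P₁ = 5.48×8.314×520/214 = 111 L.
Isothermal: T stays 520 K; PV = const ⇒ V₂ = 28.7 L, P₂ = 826 kPa.
W = nRT ln(V₂/V₁) = 5.48×8.314×520×ln(0.259) = -32000 J.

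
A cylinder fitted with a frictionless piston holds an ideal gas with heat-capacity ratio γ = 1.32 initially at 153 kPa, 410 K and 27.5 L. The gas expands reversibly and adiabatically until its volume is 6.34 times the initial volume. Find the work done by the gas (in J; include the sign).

n = P₁V₁/(RT₁) = 153×27.5/(8.314×410) = 1.23 mol.
Adiabatic: TV^(γ−1) = const ⇒ T₂ = 410×(0.158)^0.320 = 227 K; PV^γ = const ⇒ P₂ = 13.4 kPa.
ΔU = nCvΔT = 1.23×26.0×(227−410) = -5870 J.
Q = 0 for an adiabatic process, so W = −ΔU = 5870 J.

5870 J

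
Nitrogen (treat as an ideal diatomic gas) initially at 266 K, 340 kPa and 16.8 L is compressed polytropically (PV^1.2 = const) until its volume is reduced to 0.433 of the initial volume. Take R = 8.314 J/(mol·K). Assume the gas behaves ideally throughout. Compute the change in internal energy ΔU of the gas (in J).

2600 J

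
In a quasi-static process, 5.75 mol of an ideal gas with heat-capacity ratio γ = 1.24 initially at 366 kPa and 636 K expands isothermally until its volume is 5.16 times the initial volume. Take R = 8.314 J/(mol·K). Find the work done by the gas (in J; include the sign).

49900 J

V₁ = nRT₁/P₁ = 5.75×8.314×636/366 = 83.1 L.
Isothermal: T stays 636 K; PV = const ⇒ V₂ = 429 L, P₂ = 70.9 kPa.
W = nRT ln(V₂/V₁) = 5.75×8.314×636×ln(5.16) = 49900 J.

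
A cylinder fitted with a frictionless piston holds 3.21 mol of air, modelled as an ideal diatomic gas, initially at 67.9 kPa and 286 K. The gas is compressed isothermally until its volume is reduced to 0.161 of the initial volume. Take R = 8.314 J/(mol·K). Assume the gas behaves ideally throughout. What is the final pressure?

422 kPa

V₁ = nRT₁/P₁ = 3.21×8.314×286/67.9 = 112 L.
Isothermal: T stays 286 K; PV = const ⇒ V₂ = 18.1 L, P₂ = 422 kPa.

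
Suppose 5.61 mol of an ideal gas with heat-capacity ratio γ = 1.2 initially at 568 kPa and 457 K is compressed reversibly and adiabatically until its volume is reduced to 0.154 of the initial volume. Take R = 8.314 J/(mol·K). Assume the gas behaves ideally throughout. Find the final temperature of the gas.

664 K

V₁ = nRT₁/P₁ = 5.61×8.314×457/568 = 37.5 L.
Adiabatic: TV^(γ−1) = const ⇒ T₂ = 457×(6.49)^0.200 = 664 K; PV^γ = const ⇒ P₂ = 5360 kPa.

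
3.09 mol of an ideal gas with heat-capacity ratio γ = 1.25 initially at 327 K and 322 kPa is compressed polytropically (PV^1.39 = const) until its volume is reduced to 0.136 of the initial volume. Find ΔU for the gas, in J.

39600 J

V₁ = nRT₁/P₁ = 3.09×8.314×327/322 = 26.1 L.
Polytropic n=1.39: T₂ = T₁(V₁/V₂)^(n−1) = 327×(7.35)^0.39 = 712 K; P₂ = P₁(V₁/V₂)^n = 5160 kPa.
For an ideal gas ΔU = nCvΔT with Cv = R/(γ−1) = 33.3 J/(mol·K).
ΔU = 3.09×33.3×(712−327) = 39600 J.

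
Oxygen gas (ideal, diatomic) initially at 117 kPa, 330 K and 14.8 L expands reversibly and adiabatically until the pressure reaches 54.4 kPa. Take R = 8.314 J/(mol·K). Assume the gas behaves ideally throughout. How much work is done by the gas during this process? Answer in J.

n = P₁V₁/(RT₁) = 117×14.8/(8.314×330) = 0.631 mol.
Adiabatic: T₂/T₁ = (P₂/P₁)^((γ−1)/γ) ⇒ T₂ = 330×(0.465)^0.286 = 265 K; V₂ = 25.6 L.
ΔU = nCvΔT = 0.631×20.8×(265−330) = -851 J.
Q = 0 for an adiabatic process, so W = −ΔU = 851 J.

851 J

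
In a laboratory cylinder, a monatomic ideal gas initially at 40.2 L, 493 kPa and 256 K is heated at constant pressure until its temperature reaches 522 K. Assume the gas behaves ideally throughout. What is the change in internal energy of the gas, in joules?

n = P₁V₁/(RT₁) = 493×40.2/(8.314×256) = 9.31 mol.
Isobaric: P stays 493 kPa; V/T = const ⇒ T₂ = 522 K, V₂ = 82.0 L.
For an ideal gas ΔU = nCvΔT with Cv = (3/2)R = 12.5 J/(mol·K).
ΔU = 9.31×12.5×(522−256) = 30900 J.

30900 J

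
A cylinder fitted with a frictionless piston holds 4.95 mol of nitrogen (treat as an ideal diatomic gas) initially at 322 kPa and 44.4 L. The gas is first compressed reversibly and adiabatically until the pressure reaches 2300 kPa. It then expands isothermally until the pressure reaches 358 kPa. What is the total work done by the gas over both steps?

T₁ = P₁V₁/(nR) = 322×44.4/(4.95×8.314) = 347 K.
Step 1 — Adiabatic: T₂/T₁ = (P₂/P₁)^((γ−1)/γ) ⇒ T₂ = 347×(7.14)^0.286 = 609 K; V₂ = 10.9 L.
ΔU = nCvΔT = 4.95×20.8×(609−347) = 26900 J.
Q = 0 for an adiabatic process, so W = −ΔU = -26900 J.
State after step 1: P = 2300 kPa, V = 10.9 L, T = 609 K.
Step 2 — Isothermal: T stays 609 K; PV = const ⇒ V₂ = 70.0 L, P₂ = 358 kPa.
ΔU = 0 (ideal gas, T constant).
W = nRT ln(V₂/V₁) = 4.95×8.314×609×ln(6.42) = 46600 J.
Q = ΔU + W = 46600 J.
Net over both steps: W = 19700 J, Q = 46600 J, ΔU = 26900 J.

19700 J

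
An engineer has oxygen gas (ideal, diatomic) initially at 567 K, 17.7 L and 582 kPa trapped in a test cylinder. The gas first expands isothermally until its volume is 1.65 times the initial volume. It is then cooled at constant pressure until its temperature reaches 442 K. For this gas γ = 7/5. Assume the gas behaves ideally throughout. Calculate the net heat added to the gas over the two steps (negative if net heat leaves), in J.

n = P₁V₁/(RT₁) = 582×17.7/(8.314×567) = 2.19 mol.
Step 1 — Isothermal: T stays 567 K; PV = const ⇒ V₂ = 29.2 L, P₂ = 353 kPa.
ΔU = 0 (ideal gas, T constant).
W = nRT ln(V₂/V₁) = 2.19×8.314×567×ln(1.65) = 5160 J.
Q = ΔU + W = 5160 J.
State after step 1: P = 353 kPa, V = 29.2 L, T = 567 K.
Step 2 — Isobaric: P stays 353 kPa; V/T = const ⇒ T₂ = 442 K, V₂ = 22.8 L.
W = PΔV = 353×(22.8−29.2) kPa·L = -2270 J.
ΔU = nCvΔT = 2.19×20.8×(442−567) = -5680 J.
Q = ΔU + W = nCpΔT = -7950 J.
Net over both steps: W = 2890 J, Q = -2790 J, ΔU = -5680 J.

-2790 J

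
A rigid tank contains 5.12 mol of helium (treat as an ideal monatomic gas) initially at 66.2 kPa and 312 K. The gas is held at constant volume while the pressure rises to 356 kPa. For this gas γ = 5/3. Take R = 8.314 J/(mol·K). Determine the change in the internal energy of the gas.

87200 J

V₁ = nRT₁/P₁ = 5.12×8.314×312/66.2 = 201 L.
Isochoric: V stays 201 L; P/T = const ⇒ T₂ = 1680 K, P₂ = 356 kPa.
For an ideal gas ΔU = nCvΔT with Cv = (3/2)R = 12.5 J/(mol·K).
ΔU = 5.12×12.5×(1680−312) = 87200 J.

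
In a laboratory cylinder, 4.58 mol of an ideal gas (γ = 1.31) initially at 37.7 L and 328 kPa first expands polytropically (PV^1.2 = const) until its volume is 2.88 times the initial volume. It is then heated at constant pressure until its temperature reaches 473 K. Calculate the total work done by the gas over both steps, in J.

19800 J

T₁ = P₁V₁/(nR) = 328×37.7/(4.58×8.314) = 325 K.
Step 1 — Polytropic n=1.2: T₂ = T₁(V₁/V₂)^(n−1) = 325×(0.347)^0.20 = 263 K; P₂ = P₁(V₁/V₂)^n = 92.2 kPa.
W = (P₁V₁−P₂V₂)/(n−1) = (328×37.7−92.2×109)/0.20 = 11800 J.
ΔU = nCvΔT = 4.58×26.8×(263−325) = -7610 J.
Q = ΔU + W = 4180 J.
State after step 1: P = 92.2 kPa, V = 109 L, T = 263 K.
Step 2 — Isobaric: P stays 92.2 kPa; V/T = const ⇒ T₂ = 473 K, V₂ = 195 L.
W = PΔV = 92.2×(195−109) kPa·L = 8000 J.
ΔU = nCvΔT = 4.58×26.8×(473−263) = 25800 J.
Q = ΔU + W = nCpΔT = 33800 J.
Net over both steps: W = 19800 J, Q = 38000 J, ΔU = 18200 J.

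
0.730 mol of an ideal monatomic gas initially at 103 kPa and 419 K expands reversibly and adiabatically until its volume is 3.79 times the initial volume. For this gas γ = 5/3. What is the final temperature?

V₁ = nRT₁/P₁ = 0.730×8.314×419/103 = 24.7 L.
Adiabatic: TV^(γ−1) = const ⇒ T₂ = 419×(0.264)^0.667 = 172 K; PV^γ = const ⇒ P₂ = 11.2 kPa.

172 K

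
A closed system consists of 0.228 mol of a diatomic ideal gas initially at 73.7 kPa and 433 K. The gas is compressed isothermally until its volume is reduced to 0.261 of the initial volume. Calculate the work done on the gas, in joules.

V₁ = nRT₁/P₁ = 0.228×8.314×433/73.7 = 11.1 L.
Isothermal: T stays 433 K; PV = const ⇒ V₂ = 2.91 L, P₂ = 282 kPa.
W = nRT ln(V₂/V₁) = 0.228×8.314×433×ln(0.261) = -1100 J.
Work done on the gas = −W_by = 1100 J.

1100 J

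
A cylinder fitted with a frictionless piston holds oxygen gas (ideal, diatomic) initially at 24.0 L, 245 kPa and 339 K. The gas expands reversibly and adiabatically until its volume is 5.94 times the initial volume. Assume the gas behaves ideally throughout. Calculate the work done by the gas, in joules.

7490 J

n = P₁V₁/(RT₁) = 245×24.0/(8.314×339) = 2.09 mol.
Adiabatic: TV^(γ−1) = const ⇒ T₂ = 339×(0.168)^0.400 = 166 K; PV^γ = const ⇒ P₂ = 20.2 kPa.
ΔU = nCvΔT = 2.09×20.8×(166−339) = -7490 J.
Q = 0 for an adiabatic process, so W = −ΔU = 7490 J.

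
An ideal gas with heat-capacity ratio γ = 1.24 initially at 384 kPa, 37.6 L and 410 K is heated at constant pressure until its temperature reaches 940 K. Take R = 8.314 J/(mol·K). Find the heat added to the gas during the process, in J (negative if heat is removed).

96400 J

n = P₁V₁/(RT₁) = 384×37.6/(8.314×410) = 4.24 mol.
Isobaric: P stays 384 kPa; V/T = const ⇒ T₂ = 940 K, V₂ = 86.2 L.
W = PΔV = 384×(86.2−37.6) kPa·L = 18700 J.
ΔU = nCvΔT = 4.24×34.6×(940−410) = 77800 J.
Q = ΔU + W = nCpΔT = 96400 J.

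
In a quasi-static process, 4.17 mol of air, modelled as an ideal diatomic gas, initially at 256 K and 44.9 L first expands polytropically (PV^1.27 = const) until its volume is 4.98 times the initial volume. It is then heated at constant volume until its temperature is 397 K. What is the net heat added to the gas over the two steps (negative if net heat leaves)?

P₁ = nRT₁/V₁ = 4.17×8.314×256/44.9 = 198 kPa.
Step 1 — Polytropic n=1.27: T₂ = T₁(V₁/V₂)^(n−1) = 256×(0.201)^0.27 = 166 K; P₂ = P₁(V₁/V₂)^n = 25.7 kPa.
W = (P₁V₁−P₂V₂)/(n−1) = (198×44.9−25.7×224)/0.27 = 11600 J.
ΔU = nCvΔT = 4.17×20.8×(166−256) = -7800 J.
Q = ΔU + W = 3760 J.
State after step 1: P = 25.7 kPa, V = 224 L, T = 166 K.
Step 2 — Isochoric: V stays 224 L; P/T = const ⇒ T₂ = 397 K, P₂ = 61.6 kPa.
W = 0 (no volume change).
ΔU = nCvΔT = 4.17×20.8×(397−166) = 20000 J.
Q = ΔU = 20000 J.
Net over both steps: W = 11600 J, Q = 23800 J, ΔU = 12200 J.

23800 J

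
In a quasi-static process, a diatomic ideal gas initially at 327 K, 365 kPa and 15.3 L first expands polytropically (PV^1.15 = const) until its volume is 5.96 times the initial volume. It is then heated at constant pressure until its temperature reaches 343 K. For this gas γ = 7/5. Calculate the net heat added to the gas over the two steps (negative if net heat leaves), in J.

11000 J

n = P₁V₁/(RT₁) = 365×15.3/(8.314×327) = 2.05 mol.
Step 1 — Polytropic n=1.15: T₂ = T₁(V₁/V₂)^(n−1) = 327×(0.168)^0.15 = 250 K; P₂ = P₁(V₁/V₂)^n = 46.9 kPa.
W = (P₁V₁−P₂V₂)/(n−1) = (365×15.3−46.9×91.2)/0.15 = 8750 J.
ΔU = nCvΔT = 2.05×20.8×(250−327) = -3280 J.
Q = ΔU + W = 5470 J.
State after step 1: P = 46.9 kPa, V = 91.2 L, T = 250 K.
Step 2 — Isobaric: P stays 46.9 kPa; V/T = const ⇒ T₂ = 343 K, V₂ = 125 L.
W = PΔV = 46.9×(125−91.2) kPa·L = 1590 J.
ΔU = nCvΔT = 2.05×20.8×(343−250) = 3960 J.
Q = ΔU + W = nCpΔT = 5550 J.
Net over both steps: W = 10300 J, Q = 11000 J, ΔU = 683 J.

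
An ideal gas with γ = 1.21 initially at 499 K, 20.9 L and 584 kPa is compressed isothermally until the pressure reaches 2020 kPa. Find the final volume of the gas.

6.04 L

Isothermal: T stays 499 K; PV = const ⇒ V₂ = 6.04 L, P₂ = 2020 kPa.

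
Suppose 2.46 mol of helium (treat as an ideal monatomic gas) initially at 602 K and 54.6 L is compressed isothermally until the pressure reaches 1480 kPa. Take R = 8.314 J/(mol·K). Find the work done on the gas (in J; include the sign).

23200 J

P₁ = nRT₁/V₁ = 2.46×8.314×602/54.6 = 226 kPa.
Isothermal: T stays 602 K; PV = const ⇒ V₂ = 8.32 L, P₂ = 1480 kPa.
W = nRT ln(V₂/V₁) = 2.46×8.314×602×ln(0.152) = -23200 J.
Work done on the gas = −W_by = 23200 J.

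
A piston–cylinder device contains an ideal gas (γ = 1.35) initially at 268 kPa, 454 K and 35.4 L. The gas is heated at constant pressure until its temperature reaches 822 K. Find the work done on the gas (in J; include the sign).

-7690 J

n = P₁V₁/(RT₁) = 268×35.4/(8.314×454) = 2.51 mol.
Isobaric: P stays 268 kPa; V/T = const ⇒ T₂ = 822 K, V₂ = 64.1 L.
W = PΔV = 268×(64.1−35.4) kPa·L = 7690 J.
Work done on the gas = −W_by = -7690 J.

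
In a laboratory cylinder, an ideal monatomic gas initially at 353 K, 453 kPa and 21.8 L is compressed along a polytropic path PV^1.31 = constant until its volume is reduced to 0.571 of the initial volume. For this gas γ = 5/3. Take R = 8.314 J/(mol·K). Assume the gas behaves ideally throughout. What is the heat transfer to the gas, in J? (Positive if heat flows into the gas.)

n = P₁V₁/(RT₁) = 453×21.8/(8.314×353) = 3.36 mol.
Polytropic n=1.31: T₂ = T₁(V₁/V₂)^(n−1) = 353×(1.75)^0.31 = 420 K; P₂ = P₁(V₁/V₂)^n = 944 kPa.
W = (P₁V₁−P₂V₂)/(n−1) = (453×21.8−944×12.4)/0.31 = -6040 J.
ΔU = nCvΔT = 3.36×12.5×(420−353) = 2810 J.
Q = ΔU + W = -3230 J.

-3230 J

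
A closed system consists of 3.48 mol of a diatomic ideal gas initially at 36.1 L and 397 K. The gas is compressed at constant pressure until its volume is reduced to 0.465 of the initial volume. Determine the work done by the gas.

-6150 J

P₁ = nRT₁/V₁ = 3.48×8.314×397/36.1 = 318 kPa.
Isobaric: P stays 318 kPa; V/T = const ⇒ T₂ = 185 K, V₂ = 16.8 L.
W = PΔV = 318×(16.8−36.1) kPa·L = -6150 J.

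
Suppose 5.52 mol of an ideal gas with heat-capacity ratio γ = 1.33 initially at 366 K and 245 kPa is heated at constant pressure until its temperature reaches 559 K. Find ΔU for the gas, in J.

26800 J

V₁ = nRT₁/P₁ = 5.52×8.314×366/245 = 68.6 L.
Isobaric: P stays 245 kPa; V/T = const ⇒ T₂ = 559 K, V₂ = 105 L.
For an ideal gas ΔU = nCvΔT with Cv = R/(γ−1) = 25.2 J/(mol·K).
ΔU = 5.52×25.2×(559−366) = 26800 J.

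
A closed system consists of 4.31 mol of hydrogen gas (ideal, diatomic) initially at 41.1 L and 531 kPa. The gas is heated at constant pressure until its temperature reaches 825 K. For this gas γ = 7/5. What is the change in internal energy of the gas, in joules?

T₁ = P₁V₁/(nR) = 531×41.1/(4.31×8.314) = 609 K.
Isobaric: P stays 531 kPa; V/T = const ⇒ T₂ = 825 K, V₂ = 55.7 L.
For an ideal gas ΔU = nCvΔT with Cv = (5/2)R = 20.8 J/(mol·K).
ΔU = 4.31×20.8×(825−609) = 19300 J.

19300 J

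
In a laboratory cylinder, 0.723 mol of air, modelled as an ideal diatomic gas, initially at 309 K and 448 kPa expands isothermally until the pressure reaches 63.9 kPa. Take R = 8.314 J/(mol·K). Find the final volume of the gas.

29.1 L

V₁ = nRT₁/P₁ = 0.723×8.314×309/448 = 4.15 L.
Isothermal: T stays 309 K; PV = const ⇒ V₂ = 29.1 L, P₂ = 63.9 kPa.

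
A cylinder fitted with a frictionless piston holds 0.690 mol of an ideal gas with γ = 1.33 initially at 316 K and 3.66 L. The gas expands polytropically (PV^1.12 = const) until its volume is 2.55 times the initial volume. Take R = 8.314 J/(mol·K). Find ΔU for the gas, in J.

-584 J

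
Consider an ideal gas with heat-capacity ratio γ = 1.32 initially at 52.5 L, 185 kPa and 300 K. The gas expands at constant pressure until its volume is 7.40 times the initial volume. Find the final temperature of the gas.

Isobaric: P stays 185 kPa; V/T = const ⇒ T₂ = 2220 K, V₂ = 388 L.

2220 K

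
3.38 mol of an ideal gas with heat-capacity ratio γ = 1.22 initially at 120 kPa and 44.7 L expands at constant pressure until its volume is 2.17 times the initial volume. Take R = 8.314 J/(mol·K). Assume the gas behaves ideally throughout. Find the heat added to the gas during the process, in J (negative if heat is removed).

34800 J

T₁ = P₁V₁/(nR) = 120×44.7/(3.38×8.314) = 191 K.
Isobaric: P stays 120 kPa; V/T = const ⇒ T₂ = 414 K, V₂ = 97.0 L.
W = PΔV = 120×(97.0−44.7) kPa·L = 6280 J.
ΔU = nCvΔT = 3.38×37.8×(414−191) = 28500 J.
Q = ΔU + W = nCpΔT = 34800 J.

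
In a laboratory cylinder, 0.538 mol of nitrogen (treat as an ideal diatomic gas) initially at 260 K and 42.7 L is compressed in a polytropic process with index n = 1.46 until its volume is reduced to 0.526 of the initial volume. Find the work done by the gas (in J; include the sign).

P₁ = nRT₁/V₁ = 0.538×8.314×260/42.7 = 27.2 kPa.
Polytropic n=1.46: T₂ = T₁(V₁/V₂)^(n−1) = 260×(1.90)^0.46 = 349 K; P₂ = P₁(V₁/V₂)^n = 69.6 kPa.
W = (P₁V₁−P₂V₂)/(n−1) = (27.2×42.7−69.6×22.5)/0.46 = -869 J.

-869 J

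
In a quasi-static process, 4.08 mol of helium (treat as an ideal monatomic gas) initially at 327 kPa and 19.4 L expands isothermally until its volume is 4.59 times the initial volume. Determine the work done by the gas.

T₁ = P₁V₁/(nR) = 327×19.4/(4.08×8.314) = 187 K.
Isothermal: T stays 187 K; PV = const ⇒ V₂ = 89.0 L, P₂ = 71.2 kPa.
W = nRT ln(V₂/V₁) = 4.08×8.314×187×ln(4.59) = 9670 J.

9670 J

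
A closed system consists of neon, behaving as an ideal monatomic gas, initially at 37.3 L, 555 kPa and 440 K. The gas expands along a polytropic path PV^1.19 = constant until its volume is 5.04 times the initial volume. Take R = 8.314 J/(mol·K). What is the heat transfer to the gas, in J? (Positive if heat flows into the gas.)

20600 J

n = P₁V₁/(RT₁) = 555×37.3/(8.314×440) = 5.66 mol.
Polytropic n=1.19: T₂ = T₁(V₁/V₂)^(n−1) = 440×(0.198)^0.19 = 324 K; P₂ = P₁(V₁/V₂)^n = 81.0 kPa.
W = (P₁V₁−P₂V₂)/(n−1) = (555×37.3−81.0×188)/0.19 = 28800 J.
ΔU = nCvΔT = 5.66×12.5×(324−440) = -8220 J.
Q = ΔU + W = 20600 J.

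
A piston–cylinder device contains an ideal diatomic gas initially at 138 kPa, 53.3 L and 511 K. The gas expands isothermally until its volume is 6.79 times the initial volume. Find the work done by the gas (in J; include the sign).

n = P₁V₁/(RT₁) = 138×53.3/(8.314×511) = 1.73 mol.
Isothermal: T stays 511 K; PV = const ⇒ V₂ = 362 L, P₂ = 20.3 kPa.
W = nRT ln(V₂/V₁) = 1.73×8.314×511×ln(6.79) = 14100 J.

14100 J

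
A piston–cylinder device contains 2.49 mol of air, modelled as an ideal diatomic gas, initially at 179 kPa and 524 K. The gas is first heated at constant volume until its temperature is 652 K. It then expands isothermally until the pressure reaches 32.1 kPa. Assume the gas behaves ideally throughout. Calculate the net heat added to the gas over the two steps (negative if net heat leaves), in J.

V₁ = nRT₁/P₁ = 2.49×8.314×524/179 = 60.6 L.
Step 1 — Isochoric: V stays 60.6 L; P/T = const ⇒ T₂ = 652 K, P₂ = 223 kPa.
W = 0 (no volume change).
ΔU = nCvΔT = 2.49×20.8×(652−524) = 6620 J.
Q = ΔU = 6620 J.
State after step 1: P = 223 kPa, V = 60.6 L, T = 652 K.
Step 2 — Isothermal: T stays 652 K; PV = const ⇒ V₂ = 420 L, P₂ = 32.1 kPa.
ΔU = 0 (ideal gas, T constant).
W = nRT ln(V₂/V₁) = 2.49×8.314×652×ln(6.94) = 26100 J.
Q = ΔU + W = 26100 J.
Net over both steps: W = 26100 J, Q = 32800 J, ΔU = 6620 J.

32800 J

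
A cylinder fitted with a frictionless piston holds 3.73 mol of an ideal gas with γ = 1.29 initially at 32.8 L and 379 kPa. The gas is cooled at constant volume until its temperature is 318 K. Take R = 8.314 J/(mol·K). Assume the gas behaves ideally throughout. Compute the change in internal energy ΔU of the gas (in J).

-8860 J

T₁ = P₁V₁/(nR) = 379×32.8/(3.73×8.314) = 401 K.
Isochoric: V stays 32.8 L; P/T = const ⇒ T₂ = 318 K, P₂ = 301 kPa.
For an ideal gas ΔU = nCvΔT with Cv = R/(γ−1) = 28.7 J/(mol·K).
ΔU = 3.73×28.7×(318−401) = -8860 J.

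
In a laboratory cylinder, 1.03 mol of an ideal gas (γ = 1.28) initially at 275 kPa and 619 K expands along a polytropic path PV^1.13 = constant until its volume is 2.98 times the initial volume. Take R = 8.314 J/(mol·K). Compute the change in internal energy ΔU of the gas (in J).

-2510 J

V₁ = nRT₁/P₁ = 1.03×8.314×619/275 = 19.3 L.
Polytropic n=1.13: T₂ = T₁(V₁/V₂)^(n−1) = 619×(0.336)^0.13 = 537 K; P₂ = P₁(V₁/V₂)^n = 80.1 kPa.
For an ideal gas ΔU = nCvΔT with Cv = R/(γ−1) = 29.7 J/(mol·K).
ΔU = 1.03×29.7×(537−619) = -2510 J.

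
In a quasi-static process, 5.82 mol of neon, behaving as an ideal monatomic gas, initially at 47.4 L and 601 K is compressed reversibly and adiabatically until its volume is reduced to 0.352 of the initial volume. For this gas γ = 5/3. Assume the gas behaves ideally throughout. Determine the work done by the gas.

P₁ = nRT₁/V₁ = 5.82×8.314×601/47.4 = 614 kPa.
Adiabatic: TV^(γ−1) = const ⇒ T₂ = 601×(2.84)^0.667 = 1210 K; PV^γ = const ⇒ P₂ = 3500 kPa.
ΔU = nCvΔT = 5.82×12.5×(1210−601) = 43900 J.
Q = 0 for an adiabatic process, so W = −ΔU = -43900 J.

-43900 J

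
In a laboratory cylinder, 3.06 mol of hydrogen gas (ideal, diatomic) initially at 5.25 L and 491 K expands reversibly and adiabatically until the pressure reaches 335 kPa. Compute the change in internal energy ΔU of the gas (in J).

P₁ = nRT₁/V₁ = 3.06×8.314×491/5.25 = 2380 kPa.
Adiabatic: T₂/T₁ = (P₂/P₁)^((γ−1)/γ) ⇒ T₂ = 491×(0.141)^0.286 = 280 K; V₂ = 21.3 L.
For an ideal gas ΔU = nCvΔT with Cv = (5/2)R = 20.8 J/(mol·K).
ΔU = 3.06×20.8×(280−491) = -13400 J.

-13400 J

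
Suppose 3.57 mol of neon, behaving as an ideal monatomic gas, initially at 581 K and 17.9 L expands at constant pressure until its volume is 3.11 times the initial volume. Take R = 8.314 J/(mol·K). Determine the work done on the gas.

P₁ = nRT₁/V₁ = 3.57×8.314×581/17.9 = 963 kPa.
Isobaric: P stays 963 kPa; V/T = const ⇒ T₂ = 1810 K, V₂ = 55.7 L.
W = PΔV = 963×(55.7−17.9) kPa·L = 36400 J.
Work done on the gas = −W_by = -36400 J.

-36400 J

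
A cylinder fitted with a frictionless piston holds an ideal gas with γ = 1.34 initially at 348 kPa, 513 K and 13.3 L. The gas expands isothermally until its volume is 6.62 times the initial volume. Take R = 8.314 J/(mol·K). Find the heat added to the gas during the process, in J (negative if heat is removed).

n = P₁V₁/(RT₁) = 348×13.3/(8.314×513) = 1.09 mol.
Isothermal: T stays 513 K; PV = const ⇒ V₂ = 88.0 L, P₂ = 52.6 kPa.
ΔU = 0 (ideal gas, T constant).
W = nRT ln(V₂/V₁) = 1.09×8.314×513×ln(6.62) = 8750 J.
Q = ΔU + W = 8750 J.

8750 J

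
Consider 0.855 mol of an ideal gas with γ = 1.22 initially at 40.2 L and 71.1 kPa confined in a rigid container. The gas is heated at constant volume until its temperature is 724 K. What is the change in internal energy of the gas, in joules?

T₁ = P₁V₁/(nR) = 71.1×40.2/(0.855×8.314) = 402 K.
Isochoric: V stays 40.2 L; P/T = const ⇒ T₂ = 724 K, P₂ = 128 kPa.
For an ideal gas ΔU = nCvΔT with Cv = R/(γ−1) = 37.8 J/(mol·K).
ΔU = 0.855×37.8×(724−402) = 10400 J.

10400 J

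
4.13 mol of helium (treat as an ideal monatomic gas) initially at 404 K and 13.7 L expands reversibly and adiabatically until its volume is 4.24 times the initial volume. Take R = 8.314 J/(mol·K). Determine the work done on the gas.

-12900 J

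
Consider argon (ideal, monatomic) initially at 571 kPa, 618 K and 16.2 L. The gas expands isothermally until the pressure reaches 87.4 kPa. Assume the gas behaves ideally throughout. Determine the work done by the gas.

17400 J

n = P₁V₁/(RT₁) = 571×16.2/(8.314×618) = 1.80 mol.
Isothermal: T stays 618 K; PV = const ⇒ V₂ = 106 L, P₂ = 87.4 kPa.
W = nRT ln(V₂/V₁) = 1.80×8.314×618×ln(6.53) = 17400 J.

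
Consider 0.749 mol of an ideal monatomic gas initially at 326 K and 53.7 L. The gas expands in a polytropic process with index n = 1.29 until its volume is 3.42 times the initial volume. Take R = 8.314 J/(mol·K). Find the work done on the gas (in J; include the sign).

-2100 J

P₁ = nRT₁/V₁ = 0.749×8.314×326/53.7 = 37.8 kPa.
Polytropic n=1.29: T₂ = T₁(V₁/V₂)^(n−1) = 326×(0.292)^0.29 = 228 K; P₂ = P₁(V₁/V₂)^n = 7.74 kPa.
W = (P₁V₁−P₂V₂)/(n−1) = (37.8×53.7−7.74×184)/0.29 = 2100 J.
Work done on the gas = −W_by = -2100 J.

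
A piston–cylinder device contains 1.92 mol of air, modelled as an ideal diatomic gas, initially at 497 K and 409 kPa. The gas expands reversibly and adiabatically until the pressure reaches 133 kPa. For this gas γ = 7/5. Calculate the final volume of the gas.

43.3 L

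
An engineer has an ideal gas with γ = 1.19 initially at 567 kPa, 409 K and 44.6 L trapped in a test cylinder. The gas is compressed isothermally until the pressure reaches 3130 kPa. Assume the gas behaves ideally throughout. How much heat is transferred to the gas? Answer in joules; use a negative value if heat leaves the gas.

-43200 J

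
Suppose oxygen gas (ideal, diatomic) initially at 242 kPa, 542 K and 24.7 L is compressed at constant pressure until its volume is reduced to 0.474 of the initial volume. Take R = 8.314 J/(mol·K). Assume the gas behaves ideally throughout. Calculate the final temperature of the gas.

Isobaric: P stays 242 kPa; V/T = const ⇒ T₂ = 257 K, V₂ = 11.7 L.

257 K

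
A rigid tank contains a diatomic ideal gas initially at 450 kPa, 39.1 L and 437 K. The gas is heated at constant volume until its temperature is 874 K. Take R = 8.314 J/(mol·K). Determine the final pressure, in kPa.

900 kPa

Isochoric: V stays 39.1 L; P/T = const ⇒ T₂ = 874 K, P₂ = 900 kPa.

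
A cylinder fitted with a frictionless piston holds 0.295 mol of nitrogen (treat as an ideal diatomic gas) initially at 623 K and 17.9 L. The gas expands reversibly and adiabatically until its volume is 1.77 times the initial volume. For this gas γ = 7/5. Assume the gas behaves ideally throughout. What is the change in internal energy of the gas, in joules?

P₁ = nRT₁/V₁ = 0.295×8.314×623/17.9 = 85.4 kPa.
Adiabatic: TV^(γ−1) = const ⇒ T₂ = 623×(0.565)^0.400 = 496 K; PV^γ = const ⇒ P₂ = 38.4 kPa.
For an ideal gas ΔU = nCvΔT with Cv = (5/2)R = 20.8 J/(mol·K).
ΔU = 0.295×20.8×(496−623) = -780 J.

-780 J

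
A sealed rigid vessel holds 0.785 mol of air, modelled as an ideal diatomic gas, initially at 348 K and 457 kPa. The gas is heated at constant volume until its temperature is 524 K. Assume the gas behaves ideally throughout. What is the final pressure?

V₁ = nRT₁/P₁ = 0.785×8.314×348/457 = 4.97 L.
Isochoric: V stays 4.97 L; P/T = const ⇒ T₂ = 524 K, P₂ = 688 kPa.

688 kPa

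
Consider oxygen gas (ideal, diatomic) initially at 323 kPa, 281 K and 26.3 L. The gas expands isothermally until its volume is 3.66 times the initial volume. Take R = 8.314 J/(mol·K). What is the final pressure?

88.3 kPa

Isothermal: T stays 281 K; PV = const ⇒ V₂ = 96.3 L, P₂ = 88.3 kPa.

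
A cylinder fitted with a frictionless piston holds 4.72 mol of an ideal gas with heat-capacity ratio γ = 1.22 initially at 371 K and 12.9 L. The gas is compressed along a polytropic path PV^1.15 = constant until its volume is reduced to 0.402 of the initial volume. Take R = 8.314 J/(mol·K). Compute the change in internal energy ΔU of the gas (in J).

9690 J

P₁ = nRT₁/V₁ = 4.72×8.314×371/12.9 = 1130 kPa.
Polytropic n=1.15: T₂ = T₁(V₁/V₂)^(n−1) = 371×(2.49)^0.15 = 425 K; P₂ = P₁(V₁/V₂)^n = 3220 kPa.
For an ideal gas ΔU = nCvΔT with Cv = R/(γ−1) = 37.8 J/(mol·K).
ΔU = 4.72×37.8×(425−371) = 9690 J.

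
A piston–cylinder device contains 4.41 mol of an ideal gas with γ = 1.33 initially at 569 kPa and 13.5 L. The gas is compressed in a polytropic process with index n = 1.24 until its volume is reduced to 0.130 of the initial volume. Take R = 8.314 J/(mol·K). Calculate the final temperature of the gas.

T₁ = P₁V₁/(nR) = 569×13.5/(4.41×8.314) = 210 K.
Polytropic n=1.24: T₂ = T₁(V₁/V₂)^(n−1) = 210×(7.69)^0.24 = 342 K; P₂ = P₁(V₁/V₂)^n = 7140 kPa.

342 K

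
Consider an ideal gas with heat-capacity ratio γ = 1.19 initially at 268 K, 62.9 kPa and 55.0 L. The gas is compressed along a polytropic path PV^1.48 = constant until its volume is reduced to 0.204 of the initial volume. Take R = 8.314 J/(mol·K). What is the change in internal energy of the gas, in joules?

20800 J

n = P₁V₁/(RT₁) = 62.9×55.0/(8.314×268) = 1.55 mol.
Polytropic n=1.48: T₂ = T₁(V₁/V₂)^(n−1) = 268×(4.90)^0.48 = 575 K; P₂ = P₁(V₁/V₂)^n = 661 kPa.
For an ideal gas ΔU = nCvΔT with Cv = R/(γ−1) = 43.8 J/(mol·K).
ΔU = 1.55×43.8×(575−268) = 20800 J.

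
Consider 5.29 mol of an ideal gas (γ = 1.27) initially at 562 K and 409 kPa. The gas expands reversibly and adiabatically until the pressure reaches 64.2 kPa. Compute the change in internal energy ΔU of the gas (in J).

-29800 J

V₁ = nRT₁/P₁ = 5.29×8.314×562/409 = 60.4 L.
Adiabatic: T₂/T₁ = (P₂/P₁)^((γ−1)/γ) ⇒ T₂ = 562×(0.157)^0.213 = 379 K; V₂ = 260 L.
For an ideal gas ΔU = nCvΔT with Cv = R/(γ−1) = 30.8 J/(mol·K).
ΔU = 5.29×30.8×(379−562) = -29800 J.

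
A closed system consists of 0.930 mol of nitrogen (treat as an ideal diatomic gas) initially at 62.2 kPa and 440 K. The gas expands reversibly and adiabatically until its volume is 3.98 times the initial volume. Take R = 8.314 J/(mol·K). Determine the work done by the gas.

3610 J

V₁ = nRT₁/P₁ = 0.930×8.314×440/62.2 = 54.7 L.
Adiabatic: TV^(γ−1) = const ⇒ T₂ = 440×(0.251)^0.400 = 253 K; PV^γ = const ⇒ P₂ = 8.99 kPa.
ΔU = nCvΔT = 0.930×20.8×(253−440) = -3610 J.
Q = 0 for an adiabatic process, so W = −ΔU = 3610 J.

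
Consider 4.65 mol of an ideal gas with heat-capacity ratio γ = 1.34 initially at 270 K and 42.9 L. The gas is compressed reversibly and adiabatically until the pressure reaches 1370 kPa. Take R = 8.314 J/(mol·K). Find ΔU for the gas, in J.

P₁ = nRT₁/V₁ = 4.65×8.314×270/42.9 = 243 kPa.
Adiabatic: T₂/T₁ = (P₂/P₁)^((γ−1)/γ) ⇒ T₂ = 270×(5.63)^0.254 = 419 K; V₂ = 11.8 L.
For an ideal gas ΔU = nCvΔT with Cv = R/(γ−1) = 24.5 J/(mol·K).
ΔU = 4.65×24.5×(419−270) = 16900 J.

16900 J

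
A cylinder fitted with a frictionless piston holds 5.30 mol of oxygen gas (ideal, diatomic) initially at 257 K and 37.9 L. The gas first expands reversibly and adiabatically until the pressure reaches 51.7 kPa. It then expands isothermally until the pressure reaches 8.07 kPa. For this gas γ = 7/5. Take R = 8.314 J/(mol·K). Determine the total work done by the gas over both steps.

23900 J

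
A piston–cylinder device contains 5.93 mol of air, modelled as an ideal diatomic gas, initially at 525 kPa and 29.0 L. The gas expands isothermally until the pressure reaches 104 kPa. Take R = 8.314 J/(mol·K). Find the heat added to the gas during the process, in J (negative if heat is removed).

24600 J

T₁ = P₁V₁/(nR) = 525×29.0/(5.93×8.314) = 309 K.
Isothermal: T stays 309 K; PV = const ⇒ V₂ = 146 L, P₂ = 104 kPa.
ΔU = 0 (ideal gas, T constant).
W = nRT ln(V₂/V₁) = 5.93×8.314×309×ln(5.05) = 24600 J.
Q = ΔU + W = 24600 J.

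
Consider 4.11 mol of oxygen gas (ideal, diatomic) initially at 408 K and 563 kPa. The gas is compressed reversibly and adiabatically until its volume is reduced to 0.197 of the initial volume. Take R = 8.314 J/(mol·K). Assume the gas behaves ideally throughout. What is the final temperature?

781 K

V₁ = nRT₁/P₁ = 4.11×8.314×408/563 = 24.8 L.
Adiabatic: TV^(γ−1) = const ⇒ T₂ = 408×(5.08)^0.400 = 781 K; PV^γ = const ⇒ P₂ = 5470 kPa.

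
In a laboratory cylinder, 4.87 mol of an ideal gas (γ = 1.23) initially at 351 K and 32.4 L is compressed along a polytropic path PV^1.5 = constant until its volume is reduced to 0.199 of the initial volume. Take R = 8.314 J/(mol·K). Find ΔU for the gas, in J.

P₁ = nRT₁/V₁ = 4.87×8.314×351/32.4 = 439 kPa.
Polytropic n=1.5: T₂ = T₁(V₁/V₂)^(n−1) = 351×(5.03)^0.50 = 787 K; P₂ = P₁(V₁/V₂)^n = 4940 kPa.
For an ideal gas ΔU = nCvΔT with Cv = R/(γ−1) = 36.1 J/(mol·K).
ΔU = 4.87×36.1×(787−351) = 76700 J.

76700 J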